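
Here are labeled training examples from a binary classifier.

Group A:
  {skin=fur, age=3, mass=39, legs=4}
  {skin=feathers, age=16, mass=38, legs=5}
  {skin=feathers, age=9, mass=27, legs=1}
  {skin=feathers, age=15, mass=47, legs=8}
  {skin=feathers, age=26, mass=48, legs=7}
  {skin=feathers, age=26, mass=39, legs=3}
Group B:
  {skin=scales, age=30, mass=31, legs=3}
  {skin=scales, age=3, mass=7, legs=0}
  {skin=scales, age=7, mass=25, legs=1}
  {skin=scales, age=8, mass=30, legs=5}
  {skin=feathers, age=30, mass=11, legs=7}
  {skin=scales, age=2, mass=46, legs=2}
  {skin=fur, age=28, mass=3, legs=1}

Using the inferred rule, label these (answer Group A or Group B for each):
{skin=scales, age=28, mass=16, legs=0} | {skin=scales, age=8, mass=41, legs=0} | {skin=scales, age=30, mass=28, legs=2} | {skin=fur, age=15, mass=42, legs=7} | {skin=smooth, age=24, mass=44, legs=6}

Group B, Group B, Group B, Group A, Group A

A rule that fits every label: skin is not scales AND age ≤ 26 — true of each 'Group A' example, false of each 'Group B' one.
{skin=scales, age=28, mass=16, legs=0} — skin is scales, age = 28, hence Group B.
{skin=scales, age=8, mass=41, legs=0} — skin is scales, age = 8, hence Group B.
{skin=scales, age=30, mass=28, legs=2} — skin is scales, age = 30, hence Group B.
{skin=fur, age=15, mass=42, legs=7} — skin is fur, age = 15, hence Group A.
{skin=smooth, age=24, mass=44, legs=6} — skin is smooth, age = 24, hence Group A.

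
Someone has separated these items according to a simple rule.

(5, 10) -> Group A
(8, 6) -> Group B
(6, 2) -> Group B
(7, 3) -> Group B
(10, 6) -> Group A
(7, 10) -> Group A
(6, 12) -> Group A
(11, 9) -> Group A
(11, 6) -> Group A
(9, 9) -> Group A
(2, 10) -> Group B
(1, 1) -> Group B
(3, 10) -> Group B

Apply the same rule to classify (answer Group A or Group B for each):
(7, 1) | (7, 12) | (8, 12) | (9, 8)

The rule appears to be: sum ≥ 15.
Group B: (7, 1), since 7+1 = 8.
Group A: (7, 12), since 7+12 = 19.
Group A: (8, 12), since 8+12 = 20.
Group A: (9, 8), since 9+8 = 17.

Group B, Group A, Group A, Group A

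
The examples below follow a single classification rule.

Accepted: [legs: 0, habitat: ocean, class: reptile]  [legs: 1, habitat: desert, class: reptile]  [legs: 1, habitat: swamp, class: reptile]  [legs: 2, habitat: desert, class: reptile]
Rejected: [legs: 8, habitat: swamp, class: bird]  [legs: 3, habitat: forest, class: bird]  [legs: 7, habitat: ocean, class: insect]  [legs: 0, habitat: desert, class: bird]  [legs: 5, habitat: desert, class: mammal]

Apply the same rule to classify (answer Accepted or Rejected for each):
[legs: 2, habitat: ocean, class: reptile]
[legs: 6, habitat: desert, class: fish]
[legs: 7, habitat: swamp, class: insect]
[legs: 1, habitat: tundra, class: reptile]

The distinguishing property — class is reptile — holds for all the 'Accepted' cases and none of the 'Rejected' cases.
[legs: 2, habitat: ocean, class: reptile]: Accepted (class is reptile). [legs: 6, habitat: desert, class: fish]: Rejected (class is fish). [legs: 7, habitat: swamp, class: insect]: Rejected (class is insect). [legs: 1, habitat: tundra, class: reptile]: Accepted (class is reptile).

Accepted, Rejected, Rejected, Accepted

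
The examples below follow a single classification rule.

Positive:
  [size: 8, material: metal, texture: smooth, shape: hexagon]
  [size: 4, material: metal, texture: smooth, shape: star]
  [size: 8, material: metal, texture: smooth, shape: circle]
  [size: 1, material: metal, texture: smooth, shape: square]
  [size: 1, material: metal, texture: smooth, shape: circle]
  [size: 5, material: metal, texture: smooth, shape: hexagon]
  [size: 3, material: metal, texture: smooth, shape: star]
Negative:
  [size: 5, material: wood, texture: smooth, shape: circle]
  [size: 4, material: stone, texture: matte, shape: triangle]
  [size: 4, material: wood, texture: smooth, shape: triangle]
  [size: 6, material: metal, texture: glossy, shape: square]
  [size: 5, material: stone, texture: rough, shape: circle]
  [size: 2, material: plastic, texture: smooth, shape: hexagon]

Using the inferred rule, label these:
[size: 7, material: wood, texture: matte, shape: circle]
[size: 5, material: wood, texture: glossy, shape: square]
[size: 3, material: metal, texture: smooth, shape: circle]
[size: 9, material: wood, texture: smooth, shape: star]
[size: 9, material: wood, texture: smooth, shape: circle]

Negative, Negative, Positive, Negative, Negative

The classifier is using: texture is smooth AND material is metal.
[size: 7, material: wood, texture: matte, shape: circle]: texture is matte, material is wood — doesn't match, so Negative.
[size: 5, material: wood, texture: glossy, shape: square]: texture is glossy, material is wood — doesn't match, so Negative.
[size: 3, material: metal, texture: smooth, shape: circle]: texture is smooth, material is metal — satisfies this, so Positive.
[size: 9, material: wood, texture: smooth, shape: star]: texture is smooth, material is wood — doesn't match, so Negative.
[size: 9, material: wood, texture: smooth, shape: circle]: texture is smooth, material is wood — doesn't match, so Negative.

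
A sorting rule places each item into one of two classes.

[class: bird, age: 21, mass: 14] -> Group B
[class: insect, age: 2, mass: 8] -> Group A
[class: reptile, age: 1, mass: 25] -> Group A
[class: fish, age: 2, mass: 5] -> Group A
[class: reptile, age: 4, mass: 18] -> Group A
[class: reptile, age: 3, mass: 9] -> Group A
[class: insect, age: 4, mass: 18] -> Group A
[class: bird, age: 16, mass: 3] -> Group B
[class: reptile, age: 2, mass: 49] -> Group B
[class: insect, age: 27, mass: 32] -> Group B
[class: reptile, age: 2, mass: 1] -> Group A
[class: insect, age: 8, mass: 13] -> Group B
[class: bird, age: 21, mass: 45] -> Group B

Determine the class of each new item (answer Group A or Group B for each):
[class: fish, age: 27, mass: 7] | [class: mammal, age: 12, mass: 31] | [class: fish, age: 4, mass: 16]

One predicate separates the groups cleanly: mass ≤ 25 AND age ≤ 4.
[class: fish, age: 27, mass: 7]: mass = 7, age = 27 — doesn't match, so Group B.
[class: mammal, age: 12, mass: 31]: mass = 31, age = 12 — doesn't match, so Group B.
[class: fish, age: 4, mass: 16]: mass = 16, age = 4 — qualifies, so Group A.

Group B, Group B, Group A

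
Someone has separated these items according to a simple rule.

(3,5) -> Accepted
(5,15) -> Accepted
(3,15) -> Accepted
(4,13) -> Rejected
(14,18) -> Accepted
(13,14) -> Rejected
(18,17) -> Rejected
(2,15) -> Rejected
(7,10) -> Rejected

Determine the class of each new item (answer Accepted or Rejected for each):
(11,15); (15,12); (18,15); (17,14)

Checking candidate rules against both groups, what survives is: sum is even.
(11,15): 11+15 = 26, has this property → Accepted.
(15,12): 15+12 = 27, doesn't match → Rejected.
(18,15): 18+15 = 33, doesn't match → Rejected.
(17,14): 17+14 = 31, doesn't match → Rejected.

Accepted, Rejected, Rejected, Rejected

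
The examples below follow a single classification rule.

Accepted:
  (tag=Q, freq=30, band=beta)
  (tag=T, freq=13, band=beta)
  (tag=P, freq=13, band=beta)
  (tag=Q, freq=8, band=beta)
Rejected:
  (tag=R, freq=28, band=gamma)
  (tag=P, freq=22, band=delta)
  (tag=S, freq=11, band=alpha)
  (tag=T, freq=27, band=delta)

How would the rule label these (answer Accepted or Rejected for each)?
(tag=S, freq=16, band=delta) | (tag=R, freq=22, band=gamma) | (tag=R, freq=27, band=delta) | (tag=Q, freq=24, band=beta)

Rejected, Rejected, Rejected, Accepted

The distinguishing property — band is beta — holds for all the 'Accepted' cases and none of the 'Rejected' cases.
(tag=S, freq=16, band=delta) — band is delta, hence Rejected. (tag=R, freq=22, band=gamma) — band is gamma, hence Rejected. (tag=R, freq=27, band=delta) — band is delta, hence Rejected. (tag=Q, freq=24, band=beta) — band is beta, hence Accepted.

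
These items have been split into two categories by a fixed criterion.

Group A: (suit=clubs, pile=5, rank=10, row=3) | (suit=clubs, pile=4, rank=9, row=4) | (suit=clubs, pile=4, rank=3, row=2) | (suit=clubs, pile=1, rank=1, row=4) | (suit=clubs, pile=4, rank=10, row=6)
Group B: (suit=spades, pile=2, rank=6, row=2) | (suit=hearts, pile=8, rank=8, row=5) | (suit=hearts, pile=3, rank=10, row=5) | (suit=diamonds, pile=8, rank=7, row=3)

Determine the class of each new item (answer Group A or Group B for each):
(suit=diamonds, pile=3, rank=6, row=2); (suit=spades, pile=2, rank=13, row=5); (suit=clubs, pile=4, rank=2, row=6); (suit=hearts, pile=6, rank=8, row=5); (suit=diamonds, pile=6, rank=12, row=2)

Group B, Group B, Group A, Group B, Group B

The distinguishing property — suit is clubs — holds for all the 'Group A' cases and none of the 'Group B' cases.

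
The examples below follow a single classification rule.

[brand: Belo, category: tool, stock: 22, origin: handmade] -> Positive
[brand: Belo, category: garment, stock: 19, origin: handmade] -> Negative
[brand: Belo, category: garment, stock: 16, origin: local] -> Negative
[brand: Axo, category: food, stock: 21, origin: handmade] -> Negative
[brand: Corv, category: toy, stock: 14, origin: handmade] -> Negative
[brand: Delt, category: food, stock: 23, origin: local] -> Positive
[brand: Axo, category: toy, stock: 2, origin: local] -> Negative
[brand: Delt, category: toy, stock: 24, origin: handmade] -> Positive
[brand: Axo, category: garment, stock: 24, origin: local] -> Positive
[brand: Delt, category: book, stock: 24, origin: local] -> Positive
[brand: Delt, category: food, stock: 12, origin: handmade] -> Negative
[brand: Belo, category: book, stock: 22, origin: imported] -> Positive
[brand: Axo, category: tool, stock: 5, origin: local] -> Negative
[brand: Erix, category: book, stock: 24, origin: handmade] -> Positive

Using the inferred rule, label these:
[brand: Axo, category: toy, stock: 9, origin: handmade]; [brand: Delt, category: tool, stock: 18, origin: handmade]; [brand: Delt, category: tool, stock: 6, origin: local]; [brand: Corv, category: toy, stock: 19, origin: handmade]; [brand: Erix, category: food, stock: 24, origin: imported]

One predicate separates the groups cleanly: stock ≥ 22.

Negative, Negative, Negative, Negative, Positive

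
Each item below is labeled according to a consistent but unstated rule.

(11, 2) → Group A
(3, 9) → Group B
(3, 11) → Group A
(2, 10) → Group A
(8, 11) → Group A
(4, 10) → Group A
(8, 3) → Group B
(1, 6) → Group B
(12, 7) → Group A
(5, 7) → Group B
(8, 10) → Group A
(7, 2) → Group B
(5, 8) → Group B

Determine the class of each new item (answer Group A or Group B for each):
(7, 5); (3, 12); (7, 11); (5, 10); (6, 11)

The classifier is using: max ≥ 10.
(7, 5): Group B (max 7). (3, 12): Group A (max 12). (7, 11): Group A (max 11). (5, 10): Group A (max 10). (6, 11): Group A (max 11).

Group B, Group A, Group A, Group A, Group A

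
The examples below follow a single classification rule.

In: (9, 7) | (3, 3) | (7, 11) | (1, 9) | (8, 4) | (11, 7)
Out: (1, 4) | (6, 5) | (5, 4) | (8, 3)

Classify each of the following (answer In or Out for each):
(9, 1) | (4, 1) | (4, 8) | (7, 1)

In, Out, In, In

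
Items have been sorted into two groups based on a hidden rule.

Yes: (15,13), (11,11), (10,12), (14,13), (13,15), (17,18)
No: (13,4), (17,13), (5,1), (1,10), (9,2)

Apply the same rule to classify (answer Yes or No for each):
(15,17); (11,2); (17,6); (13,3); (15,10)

Yes, No, No, No, No

'Yes' ⟺ |first − second| ≤ 2.
(15,17): |15−17| = 2, satisfies this → Yes. (11,2): |11−2| = 9, fails this test → No. (17,6): |17−6| = 11, fails this test → No. (13,3): |13−3| = 10, fails this test → No. (15,10): |15−10| = 5, fails this test → No.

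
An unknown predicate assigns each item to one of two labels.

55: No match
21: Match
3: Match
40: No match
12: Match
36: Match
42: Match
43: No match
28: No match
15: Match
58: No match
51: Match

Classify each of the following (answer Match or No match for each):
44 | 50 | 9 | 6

Every 'Match' example satisfies: multiple of 3. None of the 'No match' examples do.
44: No match (44 = 3·14 + 2).
50: No match (50 = 3·16 + 2).
9: Match (9 = 3·3).
6: Match (6 = 3·2).

No match, No match, Match, Match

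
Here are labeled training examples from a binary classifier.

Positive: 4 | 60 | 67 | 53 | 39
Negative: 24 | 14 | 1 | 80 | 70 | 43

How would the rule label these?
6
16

The simplest hypothesis consistent with all the labels is: ≡ 4 (mod 7).
Negative: 6, since 6 mod 7 = 6. Negative: 16, since 16 mod 7 = 2.

Negative, Negative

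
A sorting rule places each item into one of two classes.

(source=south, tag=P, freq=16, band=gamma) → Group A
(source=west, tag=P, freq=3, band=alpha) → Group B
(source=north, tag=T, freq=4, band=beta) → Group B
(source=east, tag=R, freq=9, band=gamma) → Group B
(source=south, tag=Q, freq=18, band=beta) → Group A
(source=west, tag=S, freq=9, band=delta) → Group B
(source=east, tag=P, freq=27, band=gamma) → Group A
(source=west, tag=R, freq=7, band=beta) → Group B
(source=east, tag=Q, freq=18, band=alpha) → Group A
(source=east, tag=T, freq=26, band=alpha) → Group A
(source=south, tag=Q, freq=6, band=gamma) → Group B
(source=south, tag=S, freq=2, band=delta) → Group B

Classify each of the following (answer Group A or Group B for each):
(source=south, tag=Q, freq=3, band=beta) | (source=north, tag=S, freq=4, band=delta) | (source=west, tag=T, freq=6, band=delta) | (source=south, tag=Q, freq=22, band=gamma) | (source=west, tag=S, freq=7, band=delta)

'Group A' ⟺ freq ≥ 16.
Group B: (source=south, tag=Q, freq=3, band=beta), since freq = 3. Group B: (source=north, tag=S, freq=4, band=delta), since freq = 4. Group B: (source=west, tag=T, freq=6, band=delta), since freq = 6. Group A: (source=south, tag=Q, freq=22, band=gamma), since freq = 22. Group B: (source=west, tag=S, freq=7, band=delta), since freq = 7.

Group B, Group B, Group B, Group A, Group B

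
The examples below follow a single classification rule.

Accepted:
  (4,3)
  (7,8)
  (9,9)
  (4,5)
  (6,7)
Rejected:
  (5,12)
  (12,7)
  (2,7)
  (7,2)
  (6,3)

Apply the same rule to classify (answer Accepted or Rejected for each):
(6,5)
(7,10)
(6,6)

One predicate separates the groups cleanly: |first − second| ≤ 1.
(6,5): |6−5| = 1 — fits, so Accepted. (7,10): |7−10| = 3 — doesn't qualify, so Rejected. (6,6): |6−6| = 0 — fits, so Accepted.

Accepted, Rejected, Accepted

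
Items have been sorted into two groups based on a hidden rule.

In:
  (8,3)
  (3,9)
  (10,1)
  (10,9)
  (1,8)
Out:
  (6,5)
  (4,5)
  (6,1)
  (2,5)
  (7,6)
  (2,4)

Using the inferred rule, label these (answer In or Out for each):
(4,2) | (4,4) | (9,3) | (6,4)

One predicate separates the groups cleanly: max ≥ 8.
(4,2): max 4, doesn't qualify → Out.
(4,4): max 4, doesn't qualify → Out.
(9,3): max 9, checks out → In.
(6,4): max 6, doesn't qualify → Out.

Out, Out, In, Out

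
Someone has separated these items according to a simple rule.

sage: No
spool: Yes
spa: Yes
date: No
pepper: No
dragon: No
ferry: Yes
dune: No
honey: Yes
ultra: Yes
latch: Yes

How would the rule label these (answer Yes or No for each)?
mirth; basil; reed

Yes, Yes, No

One predicate separates the groups cleanly: odd length.
mirth → length 5 → Yes.
basil → length 5 → Yes.
reed → length 4 → No.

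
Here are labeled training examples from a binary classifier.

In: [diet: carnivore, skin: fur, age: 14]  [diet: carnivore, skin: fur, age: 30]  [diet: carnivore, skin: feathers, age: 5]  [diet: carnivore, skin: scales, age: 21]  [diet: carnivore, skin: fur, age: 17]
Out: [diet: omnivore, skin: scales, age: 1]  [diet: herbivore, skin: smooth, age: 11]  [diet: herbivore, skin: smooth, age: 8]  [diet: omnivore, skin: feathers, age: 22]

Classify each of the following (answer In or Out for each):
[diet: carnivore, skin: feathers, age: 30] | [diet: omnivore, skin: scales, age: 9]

In, Out

Checking candidate rules against both groups, what survives is: diet is carnivore.
[diet: carnivore, skin: feathers, age: 30] → diet is carnivore → In. [diet: omnivore, skin: scales, age: 9] → diet is omnivore → Out.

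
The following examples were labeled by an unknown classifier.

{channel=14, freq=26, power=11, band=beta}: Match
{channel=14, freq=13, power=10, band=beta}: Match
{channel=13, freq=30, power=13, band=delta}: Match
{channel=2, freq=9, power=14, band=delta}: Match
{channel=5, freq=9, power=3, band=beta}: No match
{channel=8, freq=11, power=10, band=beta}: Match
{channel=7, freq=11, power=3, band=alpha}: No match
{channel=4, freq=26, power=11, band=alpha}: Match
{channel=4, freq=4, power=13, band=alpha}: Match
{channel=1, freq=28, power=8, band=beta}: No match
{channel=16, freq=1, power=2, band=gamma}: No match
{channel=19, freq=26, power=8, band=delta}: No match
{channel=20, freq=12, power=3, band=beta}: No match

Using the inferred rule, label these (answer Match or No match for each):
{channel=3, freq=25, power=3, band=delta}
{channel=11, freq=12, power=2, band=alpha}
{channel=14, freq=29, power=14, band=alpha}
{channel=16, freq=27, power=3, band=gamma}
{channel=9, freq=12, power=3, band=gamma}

All 'Match' examples share one property — power ≥ 10 — and every 'No match' example lacks it.
{channel=3, freq=25, power=3, band=delta}: No match (power = 3).
{channel=11, freq=12, power=2, band=alpha}: No match (power = 2).
{channel=14, freq=29, power=14, band=alpha}: Match (power = 14).
{channel=16, freq=27, power=3, band=gamma}: No match (power = 3).
{channel=9, freq=12, power=3, band=gamma}: No match (power = 3).

No match, No match, Match, No match, No match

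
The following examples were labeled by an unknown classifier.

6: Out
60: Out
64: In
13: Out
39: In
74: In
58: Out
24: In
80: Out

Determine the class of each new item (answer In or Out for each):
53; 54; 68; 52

Out, In, Out, Out

The distinguishing property — ≡ 4 (mod 5) — holds for all the 'In' cases and none of the 'Out' cases.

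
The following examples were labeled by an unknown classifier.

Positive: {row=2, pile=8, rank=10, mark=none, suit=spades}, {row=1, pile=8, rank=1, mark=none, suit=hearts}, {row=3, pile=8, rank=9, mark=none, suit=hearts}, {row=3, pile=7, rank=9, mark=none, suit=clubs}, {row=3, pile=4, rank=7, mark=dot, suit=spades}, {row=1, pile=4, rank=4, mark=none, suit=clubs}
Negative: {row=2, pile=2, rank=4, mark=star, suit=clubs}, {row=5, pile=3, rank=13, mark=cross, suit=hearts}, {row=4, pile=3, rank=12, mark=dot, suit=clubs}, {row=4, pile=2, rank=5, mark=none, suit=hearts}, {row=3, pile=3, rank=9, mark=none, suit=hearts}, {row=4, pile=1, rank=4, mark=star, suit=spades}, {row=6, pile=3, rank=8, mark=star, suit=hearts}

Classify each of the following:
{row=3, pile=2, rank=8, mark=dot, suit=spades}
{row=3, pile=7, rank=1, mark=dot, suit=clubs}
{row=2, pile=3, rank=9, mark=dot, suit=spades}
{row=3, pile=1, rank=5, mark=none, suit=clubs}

The pattern is that an item is 'Positive' exactly when: pile ≥ 4.

Negative, Positive, Negative, Negative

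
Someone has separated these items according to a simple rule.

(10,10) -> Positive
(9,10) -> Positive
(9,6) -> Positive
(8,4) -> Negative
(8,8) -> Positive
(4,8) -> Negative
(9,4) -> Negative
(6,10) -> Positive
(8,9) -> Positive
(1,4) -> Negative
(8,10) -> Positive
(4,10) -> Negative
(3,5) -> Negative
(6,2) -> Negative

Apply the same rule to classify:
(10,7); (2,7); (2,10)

The common property of the 'Positive' items is: sum ≥ 15. No 'Negative' item has it.
(10,7): 10+7 = 17, satisfies this → Positive.
(2,7): 2+7 = 9, does not pass → Negative.
(2,10): 2+10 = 12, does not pass → Negative.

Positive, Negative, Negative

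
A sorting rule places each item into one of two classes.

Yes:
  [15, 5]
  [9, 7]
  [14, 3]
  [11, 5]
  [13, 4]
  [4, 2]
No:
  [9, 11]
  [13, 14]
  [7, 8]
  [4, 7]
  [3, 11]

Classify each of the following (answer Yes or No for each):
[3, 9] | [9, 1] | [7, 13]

No, Yes, No

The common property of the 'Yes' items is: first > second. No 'No' item has it.
[3, 9]: 3 < 9, doesn't qualify → No.
[9, 1]: 9 > 1, checks out → Yes.
[7, 13]: 7 < 13, doesn't qualify → No.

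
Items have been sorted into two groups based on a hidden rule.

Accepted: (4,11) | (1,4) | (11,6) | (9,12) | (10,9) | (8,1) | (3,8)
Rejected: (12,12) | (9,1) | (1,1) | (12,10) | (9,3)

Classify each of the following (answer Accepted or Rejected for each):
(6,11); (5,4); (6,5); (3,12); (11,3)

Accepted, Accepted, Accepted, Accepted, Rejected

All 'Accepted' examples share one property — sum is odd — and every 'Rejected' example lacks it.
(6,11): 6+11 = 17, qualifies → Accepted.
(5,4): 5+4 = 9, qualifies → Accepted.
(6,5): 6+5 = 11, qualifies → Accepted.
(3,12): 3+12 = 15, qualifies → Accepted.
(11,3): 11+3 = 14, does not pass → Rejected.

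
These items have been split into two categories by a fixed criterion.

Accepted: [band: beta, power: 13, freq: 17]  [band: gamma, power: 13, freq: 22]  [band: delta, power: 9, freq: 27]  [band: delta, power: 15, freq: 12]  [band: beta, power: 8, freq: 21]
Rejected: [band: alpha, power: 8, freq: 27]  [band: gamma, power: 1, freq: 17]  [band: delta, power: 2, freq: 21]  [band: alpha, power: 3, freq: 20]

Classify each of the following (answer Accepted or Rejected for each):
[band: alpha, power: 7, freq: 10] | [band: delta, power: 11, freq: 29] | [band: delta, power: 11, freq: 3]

One predicate separates the groups cleanly: band is beta OR power ≥ 9.
Rejected: [band: alpha, power: 7, freq: 10], since band is alpha, power = 7. Accepted: [band: delta, power: 11, freq: 29], since band is delta, power = 11. Accepted: [band: delta, power: 11, freq: 3], since band is delta, power = 11.

Rejected, Accepted, Accepted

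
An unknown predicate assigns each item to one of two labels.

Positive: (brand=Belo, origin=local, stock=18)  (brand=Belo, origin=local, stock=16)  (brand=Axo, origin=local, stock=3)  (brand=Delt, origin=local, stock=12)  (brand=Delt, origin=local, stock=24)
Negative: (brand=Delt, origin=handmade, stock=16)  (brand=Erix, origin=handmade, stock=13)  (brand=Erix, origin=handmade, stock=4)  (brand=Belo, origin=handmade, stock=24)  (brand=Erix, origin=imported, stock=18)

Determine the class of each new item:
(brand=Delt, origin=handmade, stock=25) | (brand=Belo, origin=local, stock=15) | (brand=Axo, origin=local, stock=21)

Negative, Positive, Positive

'Positive' ⟺ origin is local.
(brand=Delt, origin=handmade, stock=25): origin is handmade — does not fit, so Negative.
(brand=Belo, origin=local, stock=15): origin is local — matches, so Positive.
(brand=Axo, origin=local, stock=21): origin is local — matches, so Positive.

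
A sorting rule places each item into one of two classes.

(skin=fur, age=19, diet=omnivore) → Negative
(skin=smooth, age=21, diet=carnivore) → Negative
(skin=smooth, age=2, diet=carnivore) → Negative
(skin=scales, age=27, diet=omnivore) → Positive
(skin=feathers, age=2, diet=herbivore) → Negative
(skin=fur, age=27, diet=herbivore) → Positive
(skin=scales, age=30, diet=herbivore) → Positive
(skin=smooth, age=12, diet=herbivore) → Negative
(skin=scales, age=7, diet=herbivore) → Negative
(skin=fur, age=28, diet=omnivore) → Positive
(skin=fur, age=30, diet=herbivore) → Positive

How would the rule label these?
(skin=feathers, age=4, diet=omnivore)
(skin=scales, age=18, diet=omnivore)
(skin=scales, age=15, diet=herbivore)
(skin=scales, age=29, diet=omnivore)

Rule: age ≥ 27. This holds for each 'Positive' example and fails for each 'Negative' one.
(skin=feathers, age=4, diet=omnivore): Negative (age = 4).
(skin=scales, age=18, diet=omnivore): Negative (age = 18).
(skin=scales, age=15, diet=herbivore): Negative (age = 15).
(skin=scales, age=29, diet=omnivore): Positive (age = 29).

Negative, Negative, Negative, Positive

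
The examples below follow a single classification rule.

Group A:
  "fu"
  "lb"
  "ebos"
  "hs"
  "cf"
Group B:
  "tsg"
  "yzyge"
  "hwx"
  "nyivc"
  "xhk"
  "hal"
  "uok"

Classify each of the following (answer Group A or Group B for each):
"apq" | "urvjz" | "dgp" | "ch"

One predicate separates the groups cleanly: even length.
"apq": length 3, doesn't qualify → Group B. "urvjz": length 5, doesn't qualify → Group B. "dgp": length 3, doesn't qualify → Group B. "ch": length 2, checks out → Group A.

Group B, Group B, Group B, Group A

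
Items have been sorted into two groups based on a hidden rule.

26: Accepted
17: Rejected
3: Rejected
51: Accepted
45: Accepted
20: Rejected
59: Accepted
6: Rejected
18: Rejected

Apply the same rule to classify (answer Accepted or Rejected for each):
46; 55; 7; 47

Accepted, Accepted, Rejected, Accepted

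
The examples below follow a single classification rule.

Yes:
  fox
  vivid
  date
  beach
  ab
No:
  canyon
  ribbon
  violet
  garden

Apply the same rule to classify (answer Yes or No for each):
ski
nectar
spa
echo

The distinguishing property — length ≤ 5 — holds for all the 'Yes' cases and none of the 'No' cases.
ski: length 3, matches → Yes. nectar: length 6, lacks this property → No. spa: length 3, matches → Yes. echo: length 4, matches → Yes.

Yes, No, Yes, Yes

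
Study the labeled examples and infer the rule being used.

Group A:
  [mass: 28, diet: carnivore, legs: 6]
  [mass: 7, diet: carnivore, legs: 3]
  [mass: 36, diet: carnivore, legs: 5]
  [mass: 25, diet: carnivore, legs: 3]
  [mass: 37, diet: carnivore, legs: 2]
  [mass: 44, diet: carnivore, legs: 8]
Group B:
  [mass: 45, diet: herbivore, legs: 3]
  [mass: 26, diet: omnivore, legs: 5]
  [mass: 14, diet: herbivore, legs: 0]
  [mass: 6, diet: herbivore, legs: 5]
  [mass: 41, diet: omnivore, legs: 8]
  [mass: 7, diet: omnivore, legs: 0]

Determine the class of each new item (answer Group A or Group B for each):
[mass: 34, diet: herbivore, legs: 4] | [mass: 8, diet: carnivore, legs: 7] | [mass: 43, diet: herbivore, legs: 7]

Group B, Group A, Group B

The simplest hypothesis consistent with all the labels is: diet is carnivore.
[mass: 34, diet: herbivore, legs: 4] → diet is herbivore → Group B. [mass: 8, diet: carnivore, legs: 7] → diet is carnivore → Group A. [mass: 43, diet: herbivore, legs: 7] → diet is herbivore → Group B.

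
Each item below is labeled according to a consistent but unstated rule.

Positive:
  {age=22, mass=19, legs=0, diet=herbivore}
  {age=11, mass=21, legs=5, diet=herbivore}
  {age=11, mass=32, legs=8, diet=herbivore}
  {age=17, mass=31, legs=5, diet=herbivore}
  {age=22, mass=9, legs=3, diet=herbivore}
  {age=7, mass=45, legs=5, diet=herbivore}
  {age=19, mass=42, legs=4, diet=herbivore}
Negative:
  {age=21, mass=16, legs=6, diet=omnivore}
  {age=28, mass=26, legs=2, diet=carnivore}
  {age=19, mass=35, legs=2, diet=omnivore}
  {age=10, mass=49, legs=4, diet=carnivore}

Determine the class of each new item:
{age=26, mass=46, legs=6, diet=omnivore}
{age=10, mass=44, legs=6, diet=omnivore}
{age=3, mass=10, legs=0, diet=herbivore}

Looking at the examples, the only property every 'Positive' case has and every 'Negative' case lacks is: diet is herbivore.
{age=26, mass=46, legs=6, diet=omnivore}: Negative (diet is omnivore). {age=10, mass=44, legs=6, diet=omnivore}: Negative (diet is omnivore). {age=3, mass=10, legs=0, diet=herbivore}: Positive (diet is herbivore).

Negative, Negative, Positive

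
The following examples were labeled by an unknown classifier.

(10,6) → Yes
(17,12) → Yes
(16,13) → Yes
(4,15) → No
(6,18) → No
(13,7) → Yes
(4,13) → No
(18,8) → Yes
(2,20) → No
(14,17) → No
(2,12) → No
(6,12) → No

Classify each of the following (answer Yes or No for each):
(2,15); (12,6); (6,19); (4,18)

All 'Yes' examples share one property — first > second — and every 'No' example lacks it.
(2,15) — 2 < 15, hence No.
(12,6) — 12 > 6, hence Yes.
(6,19) — 6 < 19, hence No.
(4,18) — 4 < 18, hence No.

No, Yes, No, No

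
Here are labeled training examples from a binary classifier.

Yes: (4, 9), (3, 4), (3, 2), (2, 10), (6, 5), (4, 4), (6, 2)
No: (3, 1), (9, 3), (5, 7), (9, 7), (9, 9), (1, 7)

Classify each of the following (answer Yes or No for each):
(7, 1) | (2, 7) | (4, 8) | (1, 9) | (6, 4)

No, Yes, Yes, No, Yes

Comparing the two groups points to one rule — product is even.
(7, 1): 7·1 = 7 — does not pass, so No.
(2, 7): 2·7 = 14 — matches, so Yes.
(4, 8): 4·8 = 32 — matches, so Yes.
(1, 9): 1·9 = 9 — does not pass, so No.
(6, 4): 6·4 = 24 — matches, so Yes.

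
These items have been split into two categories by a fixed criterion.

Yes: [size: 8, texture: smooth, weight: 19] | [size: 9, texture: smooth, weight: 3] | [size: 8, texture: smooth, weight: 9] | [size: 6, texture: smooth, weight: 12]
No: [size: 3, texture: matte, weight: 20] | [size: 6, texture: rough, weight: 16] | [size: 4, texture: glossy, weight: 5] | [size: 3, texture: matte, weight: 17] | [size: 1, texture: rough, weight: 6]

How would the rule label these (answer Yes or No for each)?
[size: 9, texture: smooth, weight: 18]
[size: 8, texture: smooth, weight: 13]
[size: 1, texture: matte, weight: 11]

All 'Yes' examples share one property — texture is smooth — and every 'No' example lacks it.

Yes, Yes, No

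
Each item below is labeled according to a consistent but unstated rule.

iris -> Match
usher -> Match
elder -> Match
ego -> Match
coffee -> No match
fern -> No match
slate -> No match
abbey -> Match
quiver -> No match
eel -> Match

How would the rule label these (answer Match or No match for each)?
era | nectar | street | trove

The simplest hypothesis consistent with all the labels is: starts with a vowel.
era: starts with 'e', qualifies → Match.
nectar: starts with 'n', fails the rule → No match.
street: starts with 's', fails the rule → No match.
trove: starts with 't', fails the rule → No match.

Match, No match, No match, No match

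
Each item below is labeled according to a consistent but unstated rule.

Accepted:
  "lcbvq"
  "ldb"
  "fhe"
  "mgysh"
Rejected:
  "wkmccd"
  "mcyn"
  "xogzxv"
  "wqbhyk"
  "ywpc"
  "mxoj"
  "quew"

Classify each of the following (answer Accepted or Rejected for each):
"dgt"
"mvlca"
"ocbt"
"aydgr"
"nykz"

All 'Accepted' examples share one property — odd length — and every 'Rejected' example lacks it.

Accepted, Accepted, Rejected, Accepted, Rejected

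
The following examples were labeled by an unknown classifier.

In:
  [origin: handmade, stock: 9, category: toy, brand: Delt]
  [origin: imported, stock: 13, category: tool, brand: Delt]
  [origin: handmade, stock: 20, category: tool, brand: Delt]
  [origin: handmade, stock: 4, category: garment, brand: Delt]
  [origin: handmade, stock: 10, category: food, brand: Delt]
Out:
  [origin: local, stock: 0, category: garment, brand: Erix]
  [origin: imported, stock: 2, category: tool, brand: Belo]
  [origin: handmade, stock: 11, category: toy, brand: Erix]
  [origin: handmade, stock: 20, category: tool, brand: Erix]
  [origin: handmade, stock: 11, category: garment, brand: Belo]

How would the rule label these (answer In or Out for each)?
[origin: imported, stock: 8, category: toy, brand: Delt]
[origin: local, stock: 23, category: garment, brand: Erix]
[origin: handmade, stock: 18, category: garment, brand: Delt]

The simplest hypothesis consistent with all the labels is: brand is Delt.

In, Out, In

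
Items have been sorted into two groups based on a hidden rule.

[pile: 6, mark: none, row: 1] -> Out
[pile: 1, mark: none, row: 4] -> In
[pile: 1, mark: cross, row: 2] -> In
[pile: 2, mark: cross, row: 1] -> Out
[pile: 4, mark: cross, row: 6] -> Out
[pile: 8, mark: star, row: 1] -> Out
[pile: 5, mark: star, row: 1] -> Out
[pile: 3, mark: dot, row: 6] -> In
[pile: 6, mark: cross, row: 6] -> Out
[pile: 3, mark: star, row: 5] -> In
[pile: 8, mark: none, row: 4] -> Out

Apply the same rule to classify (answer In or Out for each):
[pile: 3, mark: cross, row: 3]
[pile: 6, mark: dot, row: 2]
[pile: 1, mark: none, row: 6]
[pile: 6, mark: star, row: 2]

In, Out, In, Out

The simplest hypothesis consistent with all the labels is: row ≥ 2 AND pile ≤ 3.
[pile: 3, mark: cross, row: 3]: row = 3, pile = 3 — passes, so In. [pile: 6, mark: dot, row: 2]: row = 2, pile = 6 — doesn't match, so Out. [pile: 1, mark: none, row: 6]: row = 6, pile = 1 — passes, so In. [pile: 6, mark: star, row: 2]: row = 2, pile = 6 — doesn't match, so Out.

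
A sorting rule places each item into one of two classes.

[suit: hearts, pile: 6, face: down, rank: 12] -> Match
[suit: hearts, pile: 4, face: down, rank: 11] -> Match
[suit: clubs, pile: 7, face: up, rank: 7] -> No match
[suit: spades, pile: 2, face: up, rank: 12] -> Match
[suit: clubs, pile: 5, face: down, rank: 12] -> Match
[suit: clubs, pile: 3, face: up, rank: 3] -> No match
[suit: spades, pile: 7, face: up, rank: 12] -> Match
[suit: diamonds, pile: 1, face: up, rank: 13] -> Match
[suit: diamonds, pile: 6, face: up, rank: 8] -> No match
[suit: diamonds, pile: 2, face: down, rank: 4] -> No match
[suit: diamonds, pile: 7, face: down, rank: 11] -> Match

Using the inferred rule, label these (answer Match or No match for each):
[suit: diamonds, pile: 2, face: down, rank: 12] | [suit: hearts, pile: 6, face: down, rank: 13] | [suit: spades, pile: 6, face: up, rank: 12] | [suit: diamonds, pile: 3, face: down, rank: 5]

Match, Match, Match, No match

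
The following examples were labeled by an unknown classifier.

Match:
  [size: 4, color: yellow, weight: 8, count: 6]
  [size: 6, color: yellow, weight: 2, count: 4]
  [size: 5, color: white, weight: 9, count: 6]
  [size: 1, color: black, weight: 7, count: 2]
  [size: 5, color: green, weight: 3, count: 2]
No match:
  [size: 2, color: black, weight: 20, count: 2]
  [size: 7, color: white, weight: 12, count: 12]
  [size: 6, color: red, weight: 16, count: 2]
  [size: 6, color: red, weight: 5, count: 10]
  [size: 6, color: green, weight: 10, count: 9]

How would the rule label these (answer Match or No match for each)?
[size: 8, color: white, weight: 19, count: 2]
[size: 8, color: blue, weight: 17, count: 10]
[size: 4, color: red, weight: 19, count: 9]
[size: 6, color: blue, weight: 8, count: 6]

The classifier is using: count ≤ 6 AND weight ≤ 9.
[size: 8, color: white, weight: 19, count: 2] — count = 2, weight = 19, hence No match. [size: 8, color: blue, weight: 17, count: 10] — count = 10, weight = 17, hence No match. [size: 4, color: red, weight: 19, count: 9] — count = 9, weight = 19, hence No match. [size: 6, color: blue, weight: 8, count: 6] — count = 6, weight = 8, hence Match.

No match, No match, No match, Match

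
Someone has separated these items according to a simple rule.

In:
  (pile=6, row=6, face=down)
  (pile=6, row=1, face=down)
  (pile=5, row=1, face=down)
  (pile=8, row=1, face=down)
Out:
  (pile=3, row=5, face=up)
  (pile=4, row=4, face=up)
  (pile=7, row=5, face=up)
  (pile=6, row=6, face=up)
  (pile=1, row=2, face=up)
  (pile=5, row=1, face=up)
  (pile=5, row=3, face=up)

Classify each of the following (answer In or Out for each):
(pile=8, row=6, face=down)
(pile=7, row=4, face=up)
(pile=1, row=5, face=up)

'In' ⟺ face is down.
In: (pile=8, row=6, face=down), since face is down. Out: (pile=7, row=4, face=up), since face is up. Out: (pile=1, row=5, face=up), since face is up.

In, Out, Out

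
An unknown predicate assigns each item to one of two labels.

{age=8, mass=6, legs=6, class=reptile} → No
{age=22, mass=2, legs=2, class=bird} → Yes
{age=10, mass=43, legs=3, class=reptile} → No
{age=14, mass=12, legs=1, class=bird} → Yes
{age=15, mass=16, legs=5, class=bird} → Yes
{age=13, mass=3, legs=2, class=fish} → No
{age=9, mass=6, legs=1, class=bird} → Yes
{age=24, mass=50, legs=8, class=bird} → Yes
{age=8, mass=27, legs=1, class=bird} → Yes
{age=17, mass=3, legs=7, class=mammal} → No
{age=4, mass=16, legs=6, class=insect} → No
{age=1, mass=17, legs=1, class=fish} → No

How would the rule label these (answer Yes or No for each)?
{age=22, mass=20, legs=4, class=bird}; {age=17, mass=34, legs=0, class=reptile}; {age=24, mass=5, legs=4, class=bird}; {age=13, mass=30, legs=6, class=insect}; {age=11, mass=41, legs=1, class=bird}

Yes, No, Yes, No, Yes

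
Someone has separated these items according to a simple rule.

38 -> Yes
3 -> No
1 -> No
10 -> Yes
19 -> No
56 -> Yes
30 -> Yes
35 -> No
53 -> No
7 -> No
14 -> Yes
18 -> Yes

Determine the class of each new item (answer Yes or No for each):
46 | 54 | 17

Yes, Yes, No

All 'Yes' examples share one property — even — and every 'No' example lacks it.
Yes: 46, since 46 is even. Yes: 54, since 54 is even. No: 17, since 17 is odd.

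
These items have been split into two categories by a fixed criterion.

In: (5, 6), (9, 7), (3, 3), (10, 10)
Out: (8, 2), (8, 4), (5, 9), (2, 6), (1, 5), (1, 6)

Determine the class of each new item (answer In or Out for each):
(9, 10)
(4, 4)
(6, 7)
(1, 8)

In, In, In, Out

All 'In' examples share one property — |first − second| ≤ 2 — and every 'Out' example lacks it.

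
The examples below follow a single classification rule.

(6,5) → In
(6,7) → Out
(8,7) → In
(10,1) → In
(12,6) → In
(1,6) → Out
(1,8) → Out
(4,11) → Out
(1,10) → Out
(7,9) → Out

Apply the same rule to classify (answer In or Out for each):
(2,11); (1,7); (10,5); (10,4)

The pattern is that an item is 'In' exactly when: first > second.

Out, Out, In, In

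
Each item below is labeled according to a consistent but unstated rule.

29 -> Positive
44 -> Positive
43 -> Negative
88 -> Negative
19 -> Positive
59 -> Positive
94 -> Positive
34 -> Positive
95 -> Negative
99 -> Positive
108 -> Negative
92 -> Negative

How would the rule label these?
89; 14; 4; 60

The simplest hypothesis consistent with all the labels is: ≡ 4 (mod 5).
89 — 89 mod 5 = 4, hence Positive.
14 — 14 mod 5 = 4, hence Positive.
4 — 4 mod 5 = 4, hence Positive.
60 — 60 mod 5 = 0, hence Negative.

Positive, Positive, Positive, Negative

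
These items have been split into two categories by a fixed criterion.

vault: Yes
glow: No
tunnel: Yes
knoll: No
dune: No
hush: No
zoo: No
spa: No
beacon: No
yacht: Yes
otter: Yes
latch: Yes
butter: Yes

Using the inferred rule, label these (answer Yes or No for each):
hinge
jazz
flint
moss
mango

No, No, Yes, No, No

Comparing the two groups points to one rule — contains 't'.
hinge → no 't' → No. jazz → no 't' → No. flint → has 't' → Yes. moss → no 't' → No. mango → no 't' → No.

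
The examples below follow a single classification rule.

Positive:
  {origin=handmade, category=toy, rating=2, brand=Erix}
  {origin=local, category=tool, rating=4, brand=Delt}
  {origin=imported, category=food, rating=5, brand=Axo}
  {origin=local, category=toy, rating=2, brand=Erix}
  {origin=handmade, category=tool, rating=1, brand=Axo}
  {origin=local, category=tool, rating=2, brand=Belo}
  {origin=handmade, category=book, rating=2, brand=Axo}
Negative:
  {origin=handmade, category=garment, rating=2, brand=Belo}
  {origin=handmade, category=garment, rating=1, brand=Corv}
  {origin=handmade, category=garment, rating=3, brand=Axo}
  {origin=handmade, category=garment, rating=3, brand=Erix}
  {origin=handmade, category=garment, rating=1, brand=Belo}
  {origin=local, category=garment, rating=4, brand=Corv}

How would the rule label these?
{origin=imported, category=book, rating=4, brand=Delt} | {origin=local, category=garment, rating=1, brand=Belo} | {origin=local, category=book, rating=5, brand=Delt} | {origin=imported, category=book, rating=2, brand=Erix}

Positive, Negative, Positive, Positive

One predicate separates the groups cleanly: category is not garment.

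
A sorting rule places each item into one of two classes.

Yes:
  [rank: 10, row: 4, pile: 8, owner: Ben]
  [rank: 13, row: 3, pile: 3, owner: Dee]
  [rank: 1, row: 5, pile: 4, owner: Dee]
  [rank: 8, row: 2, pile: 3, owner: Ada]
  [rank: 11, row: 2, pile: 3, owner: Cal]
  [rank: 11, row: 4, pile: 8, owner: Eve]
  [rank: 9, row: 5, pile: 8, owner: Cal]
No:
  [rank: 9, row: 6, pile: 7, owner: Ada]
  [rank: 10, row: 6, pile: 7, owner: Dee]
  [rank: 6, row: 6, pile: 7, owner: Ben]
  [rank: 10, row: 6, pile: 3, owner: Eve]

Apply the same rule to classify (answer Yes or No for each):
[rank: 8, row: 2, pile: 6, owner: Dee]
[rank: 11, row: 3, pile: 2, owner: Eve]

Yes, Yes

The simplest hypothesis consistent with all the labels is: row ≤ 5.
[rank: 8, row: 2, pile: 6, owner: Dee] → row = 2 → Yes.
[rank: 11, row: 3, pile: 2, owner: Eve] → row = 3 → Yes.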